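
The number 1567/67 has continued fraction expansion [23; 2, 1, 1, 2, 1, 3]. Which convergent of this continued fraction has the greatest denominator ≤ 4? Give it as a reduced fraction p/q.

70/3

List convergents until the denominator exceeds the bound:
a_0 = 23: 23/1  (≤ bound)
a_1 = 2: 47/2  (≤ bound)
a_2 = 1: 70/3  (≤ bound)
a_3 = 1: 117/5  (> 4, stop)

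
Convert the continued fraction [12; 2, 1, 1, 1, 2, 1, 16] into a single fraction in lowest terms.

6004/485

Collapse the nested fraction from the inside out:
Start with 16.
1 + 1/(16/1) = 1 + 1/16 = 17/16
2 + 1/(17/16) = 2 + 16/17 = 50/17
1 + 1/(50/17) = 1 + 17/50 = 67/50
1 + 1/(67/50) = 1 + 50/67 = 117/67
1 + 1/(117/67) = 1 + 67/117 = 184/117
2 + 1/(184/117) = 2 + 117/184 = 485/184
12 + 1/(485/184) = 12 + 184/485 = 6004/485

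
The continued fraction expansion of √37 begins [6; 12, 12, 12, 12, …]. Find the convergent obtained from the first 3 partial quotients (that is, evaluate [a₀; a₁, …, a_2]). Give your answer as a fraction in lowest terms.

a_0 = 6: 6/1
a_1 = 12: 73/12
a_2 = 12: 882/145

882/145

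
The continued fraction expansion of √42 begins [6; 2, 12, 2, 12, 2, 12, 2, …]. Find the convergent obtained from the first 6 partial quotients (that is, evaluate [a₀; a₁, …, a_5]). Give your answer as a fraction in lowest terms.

8749/1350

a_0 = 6: 6/1
a_1 = 2: 13/2
a_2 = 12: 162/25
a_3 = 2: 337/52
a_4 = 12: 4206/649
a_5 = 2: 8749/1350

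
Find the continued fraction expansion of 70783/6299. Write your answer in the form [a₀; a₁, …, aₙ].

[11; 4, 4, 1, 1, 1, 2, 40]

⌊70783/6299⌋ = 11, remainder 1494
⌊6299/1494⌋ = 4, remainder 323
⌊1494/323⌋ = 4, remainder 202
⌊323/202⌋ = 1, remainder 121
⌊202/121⌋ = 1, remainder 81
⌊121/81⌋ = 1, remainder 40
⌊81/40⌋ = 2, remainder 1
⌊40/1⌋ = 40, remainder 0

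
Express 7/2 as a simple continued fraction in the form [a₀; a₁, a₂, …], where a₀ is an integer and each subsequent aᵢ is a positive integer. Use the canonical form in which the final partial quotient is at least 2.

Repeatedly divide and take the remainder:
7 ÷ 2 → quotient 3, remainder 1
2 ÷ 1 → quotient 2, remainder 0

[3; 2]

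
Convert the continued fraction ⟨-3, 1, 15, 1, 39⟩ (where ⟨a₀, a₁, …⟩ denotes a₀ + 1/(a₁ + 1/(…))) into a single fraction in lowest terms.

-1398/679

Collapse the nested fraction from the inside out:
Start with 39.
1 + 1/(39/1) = 1 + 1/39 = 40/39
15 + 1/(40/39) = 15 + 39/40 = 639/40
1 + 1/(639/40) = 1 + 40/639 = 679/639
-3 + 1/(679/639) = -3 + 639/679 = -1398/679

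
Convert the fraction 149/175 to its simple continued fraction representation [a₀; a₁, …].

Apply division with remainder until the remainder is 0:
⌊149/175⌋ = 0, remainder 149
⌊175/149⌋ = 1, remainder 26
⌊149/26⌋ = 5, remainder 19
⌊26/19⌋ = 1, remainder 7
⌊19/7⌋ = 2, remainder 5
⌊7/5⌋ = 1, remainder 2
⌊5/2⌋ = 2, remainder 1
⌊2/1⌋ = 2, remainder 0

[0; 1, 5, 1, 2, 1, 2, 2]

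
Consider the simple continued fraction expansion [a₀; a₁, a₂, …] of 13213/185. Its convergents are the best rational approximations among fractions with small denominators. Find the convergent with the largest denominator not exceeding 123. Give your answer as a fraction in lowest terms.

5928/83

List convergents until the denominator exceeds the bound:
a_0 = 71: 71/1  (≤ bound)
a_1 = 2: 143/2  (≤ bound)
a_2 = 2: 357/5  (≤ bound)
a_3 = 1: 500/7  (≤ bound)
a_4 = 2: 1357/19  (≤ bound)
a_5 = 4: 5928/83  (≤ bound)
a_6 = 2: 13213/185  (> 123, stop)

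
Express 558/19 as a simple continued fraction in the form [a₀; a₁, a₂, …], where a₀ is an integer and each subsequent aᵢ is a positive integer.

[29; 2, 1, 2, 2]

⌊558/19⌋ = 29, remainder 7
⌊19/7⌋ = 2, remainder 5
⌊7/5⌋ = 1, remainder 2
⌊5/2⌋ = 2, remainder 1
⌊2/1⌋ = 2, remainder 0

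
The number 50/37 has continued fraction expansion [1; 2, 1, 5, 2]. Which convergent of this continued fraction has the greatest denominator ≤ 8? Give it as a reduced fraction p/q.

4/3

List convergents until the denominator exceeds the bound:
a_0 = 1: 1/1  (≤ bound)
a_1 = 2: 3/2  (≤ bound)
a_2 = 1: 4/3  (≤ bound)
a_3 = 5: 23/17  (> 8, stop)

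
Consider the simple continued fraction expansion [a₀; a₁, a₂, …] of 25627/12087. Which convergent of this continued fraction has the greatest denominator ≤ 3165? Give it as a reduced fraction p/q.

List convergents until the denominator exceeds the bound:
a_0 = 2: 2/1  (≤ bound)
a_1 = 8: 17/8  (≤ bound)
a_2 = 3: 53/25  (≤ bound)
a_3 = 7: 388/183  (≤ bound)
a_4 = 4: 1605/757  (≤ bound)
a_5 = 3: 5203/2454  (≤ bound)
a_6 = 1: 6808/3211  (> 3165, stop)

5203/2454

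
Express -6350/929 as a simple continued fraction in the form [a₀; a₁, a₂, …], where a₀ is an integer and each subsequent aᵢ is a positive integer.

[-7; 6, 13, 1, 10]

Repeatedly divide and take the remainder:
-6350 ÷ 929 → quotient -7, remainder 153
929 ÷ 153 → quotient 6, remainder 11
153 ÷ 11 → quotient 13, remainder 10
11 ÷ 10 → quotient 1, remainder 1
10 ÷ 1 → quotient 10, remainder 0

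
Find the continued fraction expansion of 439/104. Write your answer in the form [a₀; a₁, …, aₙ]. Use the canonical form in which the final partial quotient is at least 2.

Apply division with remainder until the remainder is 0:
⌊439/104⌋ = 4, remainder 23
⌊104/23⌋ = 4, remainder 12
⌊23/12⌋ = 1, remainder 11
⌊12/11⌋ = 1, remainder 1
⌊11/1⌋ = 11, remainder 0

[4; 4, 1, 1, 11]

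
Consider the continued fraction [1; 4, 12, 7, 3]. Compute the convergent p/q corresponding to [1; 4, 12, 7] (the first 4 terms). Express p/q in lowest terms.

432/347

Collapse the nested fraction from the inside out:
Start with 7.
12 + 1/(7/1) = 12 + 1/7 = 85/7
4 + 1/(85/7) = 4 + 7/85 = 347/85
1 + 1/(347/85) = 1 + 85/347 = 432/347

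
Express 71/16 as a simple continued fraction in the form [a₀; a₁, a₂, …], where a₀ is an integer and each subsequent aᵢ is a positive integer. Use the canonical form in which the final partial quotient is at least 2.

71 = 4·16 + 7, so a_0 = 4
16 = 2·7 + 2, so a_1 = 2
7 = 3·2 + 1, so a_2 = 3
2 = 2·1 + 0, so a_3 = 2

[4; 2, 3, 2]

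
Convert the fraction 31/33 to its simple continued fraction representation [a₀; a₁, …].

[0; 1, 15, 2]

Repeatedly divide and take the remainder:
⌊31/33⌋ = 0, remainder 31
⌊33/31⌋ = 1, remainder 2
⌊31/2⌋ = 15, remainder 1
⌊2/1⌋ = 2, remainder 0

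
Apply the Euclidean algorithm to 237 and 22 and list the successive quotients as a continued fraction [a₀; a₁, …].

Repeatedly divide and take the remainder:
⌊237/22⌋ = 10, remainder 17
⌊22/17⌋ = 1, remainder 5
⌊17/5⌋ = 3, remainder 2
⌊5/2⌋ = 2, remainder 1
⌊2/1⌋ = 2, remainder 0

[10; 1, 3, 2, 2]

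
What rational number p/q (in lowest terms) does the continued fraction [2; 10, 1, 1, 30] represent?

1343/641

Starting at the tail and folding back:
Start with 30.
1 + 1/(30/1) = 1 + 1/30 = 31/30
1 + 1/(31/30) = 1 + 30/31 = 61/31
10 + 1/(61/31) = 10 + 31/61 = 641/61
2 + 1/(641/61) = 2 + 61/641 = 1343/641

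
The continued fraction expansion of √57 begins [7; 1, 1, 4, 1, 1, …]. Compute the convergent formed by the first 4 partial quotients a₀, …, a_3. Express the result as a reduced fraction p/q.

68/9

Start with 4.
1 + 1/(4/1) = 1 + 1/4 = 5/4
1 + 1/(5/4) = 1 + 4/5 = 9/5
7 + 1/(9/5) = 7 + 5/9 = 68/9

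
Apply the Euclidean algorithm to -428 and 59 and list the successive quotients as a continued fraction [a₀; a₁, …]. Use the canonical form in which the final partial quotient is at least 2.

Apply division with remainder until the remainder is 0:
⌊-428/59⌋ = -8, remainder 44
⌊59/44⌋ = 1, remainder 15
⌊44/15⌋ = 2, remainder 14
⌊15/14⌋ = 1, remainder 1
⌊14/1⌋ = 14, remainder 0

[-8; 1, 2, 1, 14]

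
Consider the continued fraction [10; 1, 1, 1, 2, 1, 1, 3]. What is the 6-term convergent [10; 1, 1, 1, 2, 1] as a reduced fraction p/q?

Start with 1.
2 + 1/(1/1) = 2 + 1/1 = 3/1
1 + 1/(3/1) = 1 + 1/3 = 4/3
1 + 1/(4/3) = 1 + 3/4 = 7/4
1 + 1/(7/4) = 1 + 4/7 = 11/7
10 + 1/(11/7) = 10 + 7/11 = 117/11

117/11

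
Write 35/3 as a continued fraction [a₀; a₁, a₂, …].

35 = 11·3 + 2, so a_0 = 11
3 = 1·2 + 1, so a_1 = 1
2 = 2·1 + 0, so a_2 = 2

[11; 1, 2]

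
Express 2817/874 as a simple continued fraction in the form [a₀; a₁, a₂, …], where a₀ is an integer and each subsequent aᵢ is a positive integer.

[3; 4, 2, 13, 2, 3]

2817 = 3·874 + 195, so a_0 = 3
874 = 4·195 + 94, so a_1 = 4
195 = 2·94 + 7, so a_2 = 2
94 = 13·7 + 3, so a_3 = 13
7 = 2·3 + 1, so a_4 = 2
3 = 3·1 + 0, so a_5 = 3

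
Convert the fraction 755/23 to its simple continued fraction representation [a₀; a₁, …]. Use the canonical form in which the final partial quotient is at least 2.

⌊755/23⌋ = 32, remainder 19
⌊23/19⌋ = 1, remainder 4
⌊19/4⌋ = 4, remainder 3
⌊4/3⌋ = 1, remainder 1
⌊3/1⌋ = 3, remainder 0

[32; 1, 4, 1, 3]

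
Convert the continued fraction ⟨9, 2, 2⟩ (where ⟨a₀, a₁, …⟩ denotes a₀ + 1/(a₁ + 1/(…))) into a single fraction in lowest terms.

47/5

Collapse the nested fraction from the inside out:
Start with 2.
2 + 1/(2/1) = 2 + 1/2 = 5/2
9 + 1/(5/2) = 9 + 2/5 = 47/5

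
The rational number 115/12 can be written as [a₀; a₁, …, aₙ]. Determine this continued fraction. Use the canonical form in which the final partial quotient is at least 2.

Repeatedly divide and take the remainder:
⌊115/12⌋ = 9, remainder 7
⌊12/7⌋ = 1, remainder 5
⌊7/5⌋ = 1, remainder 2
⌊5/2⌋ = 2, remainder 1
⌊2/1⌋ = 2, remainder 0

[9; 1, 1, 2, 2]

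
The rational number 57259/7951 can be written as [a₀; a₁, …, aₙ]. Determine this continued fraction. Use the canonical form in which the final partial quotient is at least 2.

[7; 4, 1, 26, 6, 1, 1, 4]

57259 ÷ 7951 → quotient 7, remainder 1602
7951 ÷ 1602 → quotient 4, remainder 1543
1602 ÷ 1543 → quotient 1, remainder 59
1543 ÷ 59 → quotient 26, remainder 9
59 ÷ 9 → quotient 6, remainder 5
9 ÷ 5 → quotient 1, remainder 4
5 ÷ 4 → quotient 1, remainder 1
4 ÷ 1 → quotient 4, remainder 0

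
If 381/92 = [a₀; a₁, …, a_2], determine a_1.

⌊381/92⌋ = 4, remainder 13
⌊92/13⌋ = 7, remainder 1

7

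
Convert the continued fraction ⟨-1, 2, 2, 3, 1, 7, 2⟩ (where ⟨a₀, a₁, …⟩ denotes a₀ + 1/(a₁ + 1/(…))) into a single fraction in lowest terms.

-215/364

a_0 = -1: -1/1
a_1 = 2: -1/2
a_2 = 2: -3/5
a_3 = 3: -10/17
a_4 = 1: -13/22
a_5 = 7: -101/171
a_6 = 2: -215/364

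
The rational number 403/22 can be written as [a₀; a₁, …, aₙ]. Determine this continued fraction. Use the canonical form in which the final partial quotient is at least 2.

Repeatedly divide and take the remainder:
403 = 18·22 + 7, so a_0 = 18
22 = 3·7 + 1, so a_1 = 3
7 = 7·1 + 0, so a_2 = 7

[18; 3, 7]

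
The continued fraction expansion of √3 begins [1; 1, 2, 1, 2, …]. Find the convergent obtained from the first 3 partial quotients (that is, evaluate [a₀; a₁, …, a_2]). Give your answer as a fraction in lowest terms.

5/3

a_0 = 1: 1/1
a_1 = 1: 2/1
a_2 = 2: 5/3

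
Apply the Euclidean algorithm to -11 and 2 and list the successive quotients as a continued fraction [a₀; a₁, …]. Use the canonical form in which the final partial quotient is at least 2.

[-6; 2]

Repeatedly divide and take the remainder:
-11 = -6·2 + 1, so a_0 = -6
2 = 2·1 + 0, so a_1 = 2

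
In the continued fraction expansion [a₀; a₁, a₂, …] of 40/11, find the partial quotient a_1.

Repeatedly divide and take the remainder:
40 = 3·11 + 7, so a_0 = 3
11 = 1·7 + 4, so a_1 = 1

1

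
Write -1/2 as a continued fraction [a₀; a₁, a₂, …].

-1 ÷ 2 → quotient -1, remainder 1
2 ÷ 1 → quotient 2, remainder 0

[-1; 2]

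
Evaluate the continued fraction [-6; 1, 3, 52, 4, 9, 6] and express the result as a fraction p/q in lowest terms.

-249077/47454

a_0 = -6: -6/1
a_1 = 1: -5/1
a_2 = 3: -21/4
a_3 = 52: -1097/209
a_4 = 4: -4409/840
a_5 = 9: -40778/7769
a_6 = 6: -249077/47454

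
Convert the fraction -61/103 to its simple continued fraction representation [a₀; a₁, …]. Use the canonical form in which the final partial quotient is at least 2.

[-1; 2, 2, 4, 1, 3]

⌊-61/103⌋ = -1, remainder 42
⌊103/42⌋ = 2, remainder 19
⌊42/19⌋ = 2, remainder 4
⌊19/4⌋ = 4, remainder 3
⌊4/3⌋ = 1, remainder 1
⌊3/1⌋ = 3, remainder 0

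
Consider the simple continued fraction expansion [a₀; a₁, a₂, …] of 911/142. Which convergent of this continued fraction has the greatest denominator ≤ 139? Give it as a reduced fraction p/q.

a_0 = 6: 6/1  (≤ bound)
a_1 = 2: 13/2  (≤ bound)
a_2 = 2: 32/5  (≤ bound)
a_3 = 2: 77/12  (≤ bound)
a_4 = 5: 417/65  (≤ bound)
a_5 = 2: 911/142  (> 139, stop)

417/65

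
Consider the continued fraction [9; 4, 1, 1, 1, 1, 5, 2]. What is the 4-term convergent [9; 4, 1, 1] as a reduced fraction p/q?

83/9

Build up convergents one term at a time:
a_0 = 9: 9/1
a_1 = 4: 37/4
a_2 = 1: 46/5
a_3 = 1: 83/9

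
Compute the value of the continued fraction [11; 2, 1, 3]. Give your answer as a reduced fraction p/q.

125/11

a_0 = 11: 11/1
a_1 = 2: 23/2
a_2 = 1: 34/3
a_3 = 3: 125/11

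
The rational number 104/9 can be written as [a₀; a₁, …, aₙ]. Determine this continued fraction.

[11; 1, 1, 4]

104 = 11·9 + 5, so a_0 = 11
9 = 1·5 + 4, so a_1 = 1
5 = 1·4 + 1, so a_2 = 1
4 = 4·1 + 0, so a_3 = 4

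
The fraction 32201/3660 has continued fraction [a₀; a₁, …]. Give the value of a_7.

Repeatedly divide and take the remainder:
32201 ÷ 3660 → quotient 8, remainder 2921
3660 ÷ 2921 → quotient 1, remainder 739
2921 ÷ 739 → quotient 3, remainder 704
739 ÷ 704 → quotient 1, remainder 35
704 ÷ 35 → quotient 20, remainder 4
35 ÷ 4 → quotient 8, remainder 3
4 ÷ 3 → quotient 1, remainder 1
3 ÷ 1 → quotient 3, remainder 0

3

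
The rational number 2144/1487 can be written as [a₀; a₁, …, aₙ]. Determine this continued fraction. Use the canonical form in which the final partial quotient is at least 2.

[1; 2, 3, 1, 3, 1, 16, 2]

2144 = 1·1487 + 657, so a_0 = 1
1487 = 2·657 + 173, so a_1 = 2
657 = 3·173 + 138, so a_2 = 3
173 = 1·138 + 35, so a_3 = 1
138 = 3·35 + 33, so a_4 = 3
35 = 1·33 + 2, so a_5 = 1
33 = 16·2 + 1, so a_6 = 16
2 = 2·1 + 0, so a_7 = 2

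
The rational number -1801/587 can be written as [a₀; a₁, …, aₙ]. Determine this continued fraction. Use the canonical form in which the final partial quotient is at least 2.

[-4; 1, 13, 1, 2, 13]

Apply division with remainder until the remainder is 0:
-1801 = -4·587 + 547, so a_0 = -4
587 = 1·547 + 40, so a_1 = 1
547 = 13·40 + 27, so a_2 = 13
40 = 1·27 + 13, so a_3 = 1
27 = 2·13 + 1, so a_4 = 2
13 = 13·1 + 0, so a_5 = 13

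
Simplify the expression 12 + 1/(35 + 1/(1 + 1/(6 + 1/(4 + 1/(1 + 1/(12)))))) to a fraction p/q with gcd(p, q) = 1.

198845/16532

a_0 = 12: 12/1
a_1 = 35: 421/35
a_2 = 1: 433/36
a_3 = 6: 3019/251
a_4 = 4: 12509/1040
a_5 = 1: 15528/1291
a_6 = 12: 198845/16532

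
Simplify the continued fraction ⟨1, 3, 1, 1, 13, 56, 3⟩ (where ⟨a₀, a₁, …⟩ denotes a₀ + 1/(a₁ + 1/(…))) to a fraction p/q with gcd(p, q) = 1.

a_0 = 1: 1/1
a_1 = 3: 4/3
a_2 = 1: 5/4
a_3 = 1: 9/7
a_4 = 13: 122/95
a_5 = 56: 6841/5327
a_6 = 3: 20645/16076

20645/16076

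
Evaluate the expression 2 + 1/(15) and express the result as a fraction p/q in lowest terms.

31/15

Use the convergent recurrence hₖ = aₖ·hₖ₋₁ + hₖ₋₂ (and likewise for the denominators kₖ):
a_0 = 2: 2/1
a_1 = 15: 31/15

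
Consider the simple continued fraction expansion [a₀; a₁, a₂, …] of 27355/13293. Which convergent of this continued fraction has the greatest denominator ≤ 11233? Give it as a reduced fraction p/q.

13553/6586

List convergents until the denominator exceeds the bound:
a_0 = 2: 2/1  (≤ bound)
a_1 = 17: 35/17  (≤ bound)
a_2 = 3: 107/52  (≤ bound)
a_3 = 2: 249/121  (≤ bound)
a_4 = 54: 13553/6586  (≤ bound)
a_5 = 2: 27355/13293  (> 11233, stop)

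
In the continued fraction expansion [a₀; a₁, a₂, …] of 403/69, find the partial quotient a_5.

Apply division with remainder until the remainder is 0:
403 ÷ 69 → quotient 5, remainder 58
69 ÷ 58 → quotient 1, remainder 11
58 ÷ 11 → quotient 5, remainder 3
11 ÷ 3 → quotient 3, remainder 2
3 ÷ 2 → quotient 1, remainder 1
2 ÷ 1 → quotient 2, remainder 0

2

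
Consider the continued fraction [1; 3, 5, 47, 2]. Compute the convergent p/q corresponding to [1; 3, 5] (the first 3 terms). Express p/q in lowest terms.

21/16

Start with 5.
3 + 1/(5/1) = 3 + 1/5 = 16/5
1 + 1/(16/5) = 1 + 5/16 = 21/16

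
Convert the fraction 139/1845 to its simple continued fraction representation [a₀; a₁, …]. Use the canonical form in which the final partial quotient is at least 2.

[0; 13, 3, 1, 1, 1, 12]

Repeatedly divide and take the remainder:
139 = 0·1845 + 139, so a_0 = 0
1845 = 13·139 + 38, so a_1 = 13
139 = 3·38 + 25, so a_2 = 3
38 = 1·25 + 13, so a_3 = 1
25 = 1·13 + 12, so a_4 = 1
13 = 1·12 + 1, so a_5 = 1
12 = 12·1 + 0, so a_6 = 12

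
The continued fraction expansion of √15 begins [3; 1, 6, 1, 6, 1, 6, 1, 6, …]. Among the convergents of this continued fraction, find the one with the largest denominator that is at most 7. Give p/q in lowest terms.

a_0 = 3: 3/1  (≤ bound)
a_1 = 1: 4/1  (≤ bound)
a_2 = 6: 27/7  (≤ bound)
a_3 = 1: 31/8  (> 7, stop)

27/7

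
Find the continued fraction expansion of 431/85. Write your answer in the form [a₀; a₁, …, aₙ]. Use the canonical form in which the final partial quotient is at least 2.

Apply division with remainder until the remainder is 0:
431 = 5·85 + 6, so a_0 = 5
85 = 14·6 + 1, so a_1 = 14
6 = 6·1 + 0, so a_2 = 6

[5; 14, 6]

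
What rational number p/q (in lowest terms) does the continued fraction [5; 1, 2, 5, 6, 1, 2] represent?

Start with 2.
1 + 1/(2/1) = 1 + 1/2 = 3/2
6 + 1/(3/2) = 6 + 2/3 = 20/3
5 + 1/(20/3) = 5 + 3/20 = 103/20
2 + 1/(103/20) = 2 + 20/103 = 226/103
1 + 1/(226/103) = 1 + 103/226 = 329/226
5 + 1/(329/226) = 5 + 226/329 = 1871/329

1871/329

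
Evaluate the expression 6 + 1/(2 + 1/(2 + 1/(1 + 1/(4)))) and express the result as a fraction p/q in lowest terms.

Start with 4.
1 + 1/(4/1) = 1 + 1/4 = 5/4
2 + 1/(5/4) = 2 + 4/5 = 14/5
2 + 1/(14/5) = 2 + 5/14 = 33/14
6 + 1/(33/14) = 6 + 14/33 = 212/33

212/33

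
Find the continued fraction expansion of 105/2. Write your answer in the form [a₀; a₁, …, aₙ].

[52; 2]

105 = 52·2 + 1, so a_0 = 52
2 = 2·1 + 0, so a_1 = 2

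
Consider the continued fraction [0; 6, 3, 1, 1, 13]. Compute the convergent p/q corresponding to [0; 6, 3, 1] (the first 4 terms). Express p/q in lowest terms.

Use the convergent recurrence hₖ = aₖ·hₖ₋₁ + hₖ₋₂ (and likewise for the denominators kₖ):
a_0 = 0: 0/1
a_1 = 6: 1/6
a_2 = 3: 3/19
a_3 = 1: 4/25

4/25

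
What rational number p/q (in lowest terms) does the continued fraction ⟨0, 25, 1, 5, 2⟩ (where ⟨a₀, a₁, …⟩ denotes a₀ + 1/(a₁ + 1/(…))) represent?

13/336

Build up convergents one term at a time:
a_0 = 0: 0/1
a_1 = 25: 1/25
a_2 = 1: 1/26
a_3 = 5: 6/155
a_4 = 2: 13/336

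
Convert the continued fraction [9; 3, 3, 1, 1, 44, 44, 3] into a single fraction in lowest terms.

1269063/136394

a_0 = 9: 9/1
a_1 = 3: 28/3
a_2 = 3: 93/10
a_3 = 1: 121/13
a_4 = 1: 214/23
a_5 = 44: 9537/1025
a_6 = 44: 419842/45123
a_7 = 3: 1269063/136394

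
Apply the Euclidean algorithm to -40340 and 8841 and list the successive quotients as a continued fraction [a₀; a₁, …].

[-5; 2, 3, 2, 11, 3, 7, 2]

⌊-40340/8841⌋ = -5, remainder 3865
⌊8841/3865⌋ = 2, remainder 1111
⌊3865/1111⌋ = 3, remainder 532
⌊1111/532⌋ = 2, remainder 47
⌊532/47⌋ = 11, remainder 15
⌊47/15⌋ = 3, remainder 2
⌊15/2⌋ = 7, remainder 1
⌊2/1⌋ = 2, remainder 0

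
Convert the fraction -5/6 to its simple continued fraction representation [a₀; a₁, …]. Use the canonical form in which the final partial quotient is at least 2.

[-1; 6]

-5 ÷ 6 → quotient -1, remainder 1
6 ÷ 1 → quotient 6, remainder 0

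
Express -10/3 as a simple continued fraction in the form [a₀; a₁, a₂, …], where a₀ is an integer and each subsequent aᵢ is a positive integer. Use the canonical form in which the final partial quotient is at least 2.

⌊-10/3⌋ = -4, remainder 2
⌊3/2⌋ = 1, remainder 1
⌊2/1⌋ = 2, remainder 0

[-4; 1, 2]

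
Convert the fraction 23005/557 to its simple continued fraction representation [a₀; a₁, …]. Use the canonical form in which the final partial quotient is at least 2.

[41; 3, 3, 5, 1, 8]

23005 = 41·557 + 168, so a_0 = 41
557 = 3·168 + 53, so a_1 = 3
168 = 3·53 + 9, so a_2 = 3
53 = 5·9 + 8, so a_3 = 5
9 = 1·8 + 1, so a_4 = 1
8 = 8·1 + 0, so a_5 = 8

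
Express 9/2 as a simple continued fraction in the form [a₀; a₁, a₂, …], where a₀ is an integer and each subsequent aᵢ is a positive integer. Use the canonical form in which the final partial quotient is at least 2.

9 ÷ 2 → quotient 4, remainder 1
2 ÷ 1 → quotient 2, remainder 0

[4; 2]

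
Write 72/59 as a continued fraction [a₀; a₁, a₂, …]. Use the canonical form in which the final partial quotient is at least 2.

72 = 1·59 + 13, so a_0 = 1
59 = 4·13 + 7, so a_1 = 4
13 = 1·7 + 6, so a_2 = 1
7 = 1·6 + 1, so a_3 = 1
6 = 6·1 + 0, so a_4 = 6

[1; 4, 1, 1, 6]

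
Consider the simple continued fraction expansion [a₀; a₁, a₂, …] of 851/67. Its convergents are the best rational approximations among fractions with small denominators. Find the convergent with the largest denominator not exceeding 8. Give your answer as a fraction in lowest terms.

89/7

a_0 = 12: 12/1  (≤ bound)
a_1 = 1: 13/1  (≤ bound)
a_2 = 2: 38/3  (≤ bound)
a_3 = 2: 89/7  (≤ bound)
a_4 = 1: 127/10  (> 8, stop)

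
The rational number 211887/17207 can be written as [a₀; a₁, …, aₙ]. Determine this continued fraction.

[12; 3, 5, 2, 2, 2, 2, 34]

⌊211887/17207⌋ = 12, remainder 5403
⌊17207/5403⌋ = 3, remainder 998
⌊5403/998⌋ = 5, remainder 413
⌊998/413⌋ = 2, remainder 172
⌊413/172⌋ = 2, remainder 69
⌊172/69⌋ = 2, remainder 34
⌊69/34⌋ = 2, remainder 1
⌊34/1⌋ = 34, remainder 0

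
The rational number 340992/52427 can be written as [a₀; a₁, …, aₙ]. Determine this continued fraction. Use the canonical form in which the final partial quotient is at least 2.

Run the Euclidean algorithm, recording each quotient:
340992 = 6·52427 + 26430, so a_0 = 6
52427 = 1·26430 + 25997, so a_1 = 1
26430 = 1·25997 + 433, so a_2 = 1
25997 = 60·433 + 17, so a_3 = 60
433 = 25·17 + 8, so a_4 = 25
17 = 2·8 + 1, so a_5 = 2
8 = 8·1 + 0, so a_6 = 8

[6; 1, 1, 60, 25, 2, 8]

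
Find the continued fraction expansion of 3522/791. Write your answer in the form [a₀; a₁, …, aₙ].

Run the Euclidean algorithm, recording each quotient:
3522 ÷ 791 → quotient 4, remainder 358
791 ÷ 358 → quotient 2, remainder 75
358 ÷ 75 → quotient 4, remainder 58
75 ÷ 58 → quotient 1, remainder 17
58 ÷ 17 → quotient 3, remainder 7
17 ÷ 7 → quotient 2, remainder 3
7 ÷ 3 → quotient 2, remainder 1
3 ÷ 1 → quotient 3, remainder 0

[4; 2, 4, 1, 3, 2, 2, 3]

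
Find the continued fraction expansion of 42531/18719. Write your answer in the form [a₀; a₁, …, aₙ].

[2; 3, 1, 2, 12, 2, 1, 44]

42531 ÷ 18719 → quotient 2, remainder 5093
18719 ÷ 5093 → quotient 3, remainder 3440
5093 ÷ 3440 → quotient 1, remainder 1653
3440 ÷ 1653 → quotient 2, remainder 134
1653 ÷ 134 → quotient 12, remainder 45
134 ÷ 45 → quotient 2, remainder 44
45 ÷ 44 → quotient 1, remainder 1
44 ÷ 1 → quotient 44, remainder 0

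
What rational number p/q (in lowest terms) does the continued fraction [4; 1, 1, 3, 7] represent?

Use the convergent recurrence hₖ = aₖ·hₖ₋₁ + hₖ₋₂ (and likewise for the denominators kₖ):
a_0 = 4: 4/1
a_1 = 1: 5/1
a_2 = 1: 9/2
a_3 = 3: 32/7
a_4 = 7: 233/51

233/51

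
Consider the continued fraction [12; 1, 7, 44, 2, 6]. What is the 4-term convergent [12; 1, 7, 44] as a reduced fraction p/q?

4545/353

Use the convergent recurrence hₖ = aₖ·hₖ₋₁ + hₖ₋₂ (and likewise for the denominators kₖ):
a_0 = 12: 12/1
a_1 = 1: 13/1
a_2 = 7: 103/8
a_3 = 44: 4545/353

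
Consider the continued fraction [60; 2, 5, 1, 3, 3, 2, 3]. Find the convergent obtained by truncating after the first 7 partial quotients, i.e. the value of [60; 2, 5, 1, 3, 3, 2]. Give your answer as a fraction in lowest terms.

Start with 2.
3 + 1/(2/1) = 3 + 1/2 = 7/2
3 + 1/(7/2) = 3 + 2/7 = 23/7
1 + 1/(23/7) = 1 + 7/23 = 30/23
5 + 1/(30/23) = 5 + 23/30 = 173/30
2 + 1/(173/30) = 2 + 30/173 = 376/173
60 + 1/(376/173) = 60 + 173/376 = 22733/376

22733/376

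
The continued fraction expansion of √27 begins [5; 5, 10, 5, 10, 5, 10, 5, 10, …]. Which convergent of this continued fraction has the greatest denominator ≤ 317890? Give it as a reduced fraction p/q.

716035/137801

List convergents until the denominator exceeds the bound:
a_0 = 5: 5/1  (≤ bound)
a_1 = 5: 26/5  (≤ bound)
a_2 = 10: 265/51  (≤ bound)
a_3 = 5: 1351/260  (≤ bound)
a_4 = 10: 13775/2651  (≤ bound)
a_5 = 5: 70226/13515  (≤ bound)
a_6 = 10: 716035/137801  (≤ bound)
a_7 = 5: 3650401/702520  (> 317890, stop)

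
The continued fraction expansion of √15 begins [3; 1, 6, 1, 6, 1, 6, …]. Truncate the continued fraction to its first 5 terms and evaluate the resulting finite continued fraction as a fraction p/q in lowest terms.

Build up convergents one term at a time:
a_0 = 3: 3/1
a_1 = 1: 4/1
a_2 = 6: 27/7
a_3 = 1: 31/8
a_4 = 6: 213/55

213/55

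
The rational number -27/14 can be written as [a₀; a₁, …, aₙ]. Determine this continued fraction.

-27 ÷ 14 → quotient -2, remainder 1
14 ÷ 1 → quotient 14, remainder 0

[-2; 14]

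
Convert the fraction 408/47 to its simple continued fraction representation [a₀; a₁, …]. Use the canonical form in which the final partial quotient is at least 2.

Apply division with remainder until the remainder is 0:
408 ÷ 47 → quotient 8, remainder 32
47 ÷ 32 → quotient 1, remainder 15
32 ÷ 15 → quotient 2, remainder 2
15 ÷ 2 → quotient 7, remainder 1
2 ÷ 1 → quotient 2, remainder 0

[8; 1, 2, 7, 2]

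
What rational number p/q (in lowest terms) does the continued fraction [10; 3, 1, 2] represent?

113/11

Start with 2.
1 + 1/(2/1) = 1 + 1/2 = 3/2
3 + 1/(3/2) = 3 + 2/3 = 11/3
10 + 1/(11/3) = 10 + 3/11 = 113/11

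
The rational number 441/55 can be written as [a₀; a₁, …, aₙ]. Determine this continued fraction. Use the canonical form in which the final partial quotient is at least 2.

⌊441/55⌋ = 8, remainder 1
⌊55/1⌋ = 55, remainder 0

[8; 55]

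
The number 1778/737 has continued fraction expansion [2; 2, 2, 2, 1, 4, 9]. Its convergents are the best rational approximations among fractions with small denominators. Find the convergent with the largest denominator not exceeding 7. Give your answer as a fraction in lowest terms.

12/5

List convergents until the denominator exceeds the bound:
a_0 = 2: 2/1  (≤ bound)
a_1 = 2: 5/2  (≤ bound)
a_2 = 2: 12/5  (≤ bound)
a_3 = 2: 29/12  (> 7, stop)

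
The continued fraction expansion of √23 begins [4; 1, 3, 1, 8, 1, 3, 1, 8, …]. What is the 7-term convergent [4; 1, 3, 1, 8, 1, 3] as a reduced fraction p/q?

a_0 = 4: 4/1
a_1 = 1: 5/1
a_2 = 3: 19/4
a_3 = 1: 24/5
a_4 = 8: 211/44
a_5 = 1: 235/49
a_6 = 3: 916/191

916/191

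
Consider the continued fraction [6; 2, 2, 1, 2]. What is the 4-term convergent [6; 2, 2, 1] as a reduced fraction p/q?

Work from the innermost term outward:
Start with 1.
2 + 1/(1/1) = 2 + 1/1 = 3/1
2 + 1/(3/1) = 2 + 1/3 = 7/3
6 + 1/(7/3) = 6 + 3/7 = 45/7

45/7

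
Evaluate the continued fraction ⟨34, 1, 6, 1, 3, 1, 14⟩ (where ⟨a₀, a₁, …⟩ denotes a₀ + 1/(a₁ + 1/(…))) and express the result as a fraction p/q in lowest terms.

20121/577

Compute successive convergents:
a_0 = 34: 34/1
a_1 = 1: 35/1
a_2 = 6: 244/7
a_3 = 1: 279/8
a_4 = 3: 1081/31
a_5 = 1: 1360/39
a_6 = 14: 20121/577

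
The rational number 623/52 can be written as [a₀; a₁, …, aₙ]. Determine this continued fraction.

[11; 1, 51]

Apply division with remainder until the remainder is 0:
623 = 11·52 + 51, so a_0 = 11
52 = 1·51 + 1, so a_1 = 1
51 = 51·1 + 0, so a_2 = 51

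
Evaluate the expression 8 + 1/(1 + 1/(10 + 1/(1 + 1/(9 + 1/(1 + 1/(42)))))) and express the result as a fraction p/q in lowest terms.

50117/5621

Starting at the tail and folding back:
Start with 42.
1 + 1/(42/1) = 1 + 1/42 = 43/42
9 + 1/(43/42) = 9 + 42/43 = 429/43
1 + 1/(429/43) = 1 + 43/429 = 472/429
10 + 1/(472/429) = 10 + 429/472 = 5149/472
1 + 1/(5149/472) = 1 + 472/5149 = 5621/5149
8 + 1/(5621/5149) = 8 + 5149/5621 = 50117/5621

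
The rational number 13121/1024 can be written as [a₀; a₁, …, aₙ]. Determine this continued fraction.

⌊13121/1024⌋ = 12, remainder 833
⌊1024/833⌋ = 1, remainder 191
⌊833/191⌋ = 4, remainder 69
⌊191/69⌋ = 2, remainder 53
⌊69/53⌋ = 1, remainder 16
⌊53/16⌋ = 3, remainder 5
⌊16/5⌋ = 3, remainder 1
⌊5/1⌋ = 5, remainder 0

[12; 1, 4, 2, 1, 3, 3, 5]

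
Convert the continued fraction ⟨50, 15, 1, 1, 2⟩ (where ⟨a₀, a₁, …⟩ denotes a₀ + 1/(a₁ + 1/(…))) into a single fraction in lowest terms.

a_0 = 50: 50/1
a_1 = 15: 751/15
a_2 = 1: 801/16
a_3 = 1: 1552/31
a_4 = 2: 3905/78

3905/78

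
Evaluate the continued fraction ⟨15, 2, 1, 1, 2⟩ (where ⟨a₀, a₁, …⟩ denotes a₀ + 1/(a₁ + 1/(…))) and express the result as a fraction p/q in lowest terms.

200/13

Start with 2.
1 + 1/(2/1) = 1 + 1/2 = 3/2
1 + 1/(3/2) = 1 + 2/3 = 5/3
2 + 1/(5/3) = 2 + 3/5 = 13/5
15 + 1/(13/5) = 15 + 5/13 = 200/13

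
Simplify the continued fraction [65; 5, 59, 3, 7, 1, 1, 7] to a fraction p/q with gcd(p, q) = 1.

6868684/105349

a_0 = 65: 65/1
a_1 = 5: 326/5
a_2 = 59: 19299/296
a_3 = 3: 58223/893
a_4 = 7: 426860/6547
a_5 = 1: 485083/7440
a_6 = 1: 911943/13987
a_7 = 7: 6868684/105349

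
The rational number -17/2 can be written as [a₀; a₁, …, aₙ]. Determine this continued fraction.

[-9; 2]

Run the Euclidean algorithm, recording each quotient:
-17 ÷ 2 → quotient -9, remainder 1
2 ÷ 1 → quotient 2, remainder 0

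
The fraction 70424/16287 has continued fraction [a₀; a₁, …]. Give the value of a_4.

45

Run the Euclidean algorithm, recording each quotient:
70424 = 4·16287 + 5276, so a_0 = 4
16287 = 3·5276 + 459, so a_1 = 3
5276 = 11·459 + 227, so a_2 = 11
459 = 2·227 + 5, so a_3 = 2
227 = 45·5 + 2, so a_4 = 45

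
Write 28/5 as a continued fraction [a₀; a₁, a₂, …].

Apply division with remainder until the remainder is 0:
28 = 5·5 + 3, so a_0 = 5
5 = 1·3 + 2, so a_1 = 1
3 = 1·2 + 1, so a_2 = 1
2 = 2·1 + 0, so a_3 = 2

[5; 1, 1, 2]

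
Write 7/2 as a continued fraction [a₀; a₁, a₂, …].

Run the Euclidean algorithm, recording each quotient:
7 ÷ 2 → quotient 3, remainder 1
2 ÷ 1 → quotient 2, remainder 0

[3; 2]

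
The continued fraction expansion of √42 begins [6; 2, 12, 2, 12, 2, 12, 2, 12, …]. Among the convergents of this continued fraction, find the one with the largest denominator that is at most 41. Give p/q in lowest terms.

162/25

a_0 = 6: 6/1  (≤ bound)
a_1 = 2: 13/2  (≤ bound)
a_2 = 12: 162/25  (≤ bound)
a_3 = 2: 337/52  (> 41, stop)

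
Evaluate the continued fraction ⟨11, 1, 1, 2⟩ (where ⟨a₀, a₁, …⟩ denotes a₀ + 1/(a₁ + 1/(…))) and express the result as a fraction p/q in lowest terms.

Starting at the tail and folding back:
Start with 2.
1 + 1/(2/1) = 1 + 1/2 = 3/2
1 + 1/(3/2) = 1 + 2/3 = 5/3
11 + 1/(5/3) = 11 + 3/5 = 58/5

58/5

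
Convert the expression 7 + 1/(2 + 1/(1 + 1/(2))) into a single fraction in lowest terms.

59/8

Compute successive convergents:
a_0 = 7: 7/1
a_1 = 2: 15/2
a_2 = 1: 22/3
a_3 = 2: 59/8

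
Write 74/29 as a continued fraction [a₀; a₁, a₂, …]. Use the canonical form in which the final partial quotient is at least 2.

[2; 1, 1, 4, 3]

⌊74/29⌋ = 2, remainder 16
⌊29/16⌋ = 1, remainder 13
⌊16/13⌋ = 1, remainder 3
⌊13/3⌋ = 4, remainder 1
⌊3/1⌋ = 3, remainder 0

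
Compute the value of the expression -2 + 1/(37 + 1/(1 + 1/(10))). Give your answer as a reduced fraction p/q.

-823/417

Compute successive convergents:
a_0 = -2: -2/1
a_1 = 37: -73/37
a_2 = 1: -75/38
a_3 = 10: -823/417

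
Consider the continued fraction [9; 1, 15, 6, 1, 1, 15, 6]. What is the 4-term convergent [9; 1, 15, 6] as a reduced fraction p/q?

964/97

Collapse the nested fraction from the inside out:
Start with 6.
15 + 1/(6/1) = 15 + 1/6 = 91/6
1 + 1/(91/6) = 1 + 6/91 = 97/91
9 + 1/(97/91) = 9 + 91/97 = 964/97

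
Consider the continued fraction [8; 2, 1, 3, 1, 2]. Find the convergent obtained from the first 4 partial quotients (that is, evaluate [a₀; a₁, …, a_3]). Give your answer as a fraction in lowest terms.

Starting at the tail and folding back:
Start with 3.
1 + 1/(3/1) = 1 + 1/3 = 4/3
2 + 1/(4/3) = 2 + 3/4 = 11/4
8 + 1/(11/4) = 8 + 4/11 = 92/11

92/11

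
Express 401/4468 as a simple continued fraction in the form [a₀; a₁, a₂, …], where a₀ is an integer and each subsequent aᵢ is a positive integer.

[0; 11, 7, 28, 2]

Repeatedly divide and take the remainder:
⌊401/4468⌋ = 0, remainder 401
⌊4468/401⌋ = 11, remainder 57
⌊401/57⌋ = 7, remainder 2
⌊57/2⌋ = 28, remainder 1
⌊2/1⌋ = 2, remainder 0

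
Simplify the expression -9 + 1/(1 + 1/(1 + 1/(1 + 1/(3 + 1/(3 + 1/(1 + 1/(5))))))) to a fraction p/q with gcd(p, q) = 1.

Build up convergents one term at a time:
a_0 = -9: -9/1
a_1 = 1: -8/1
a_2 = 1: -17/2
a_3 = 1: -25/3
a_4 = 3: -92/11
a_5 = 3: -301/36
a_6 = 1: -393/47
a_7 = 5: -2266/271

-2266/271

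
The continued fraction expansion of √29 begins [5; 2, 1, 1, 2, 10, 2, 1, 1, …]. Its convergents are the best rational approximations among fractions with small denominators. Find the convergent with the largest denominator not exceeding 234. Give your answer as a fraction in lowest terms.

727/135

a_0 = 5: 5/1  (≤ bound)
a_1 = 2: 11/2  (≤ bound)
a_2 = 1: 16/3  (≤ bound)
a_3 = 1: 27/5  (≤ bound)
a_4 = 2: 70/13  (≤ bound)
a_5 = 10: 727/135  (≤ bound)
a_6 = 2: 1524/283  (> 234, stop)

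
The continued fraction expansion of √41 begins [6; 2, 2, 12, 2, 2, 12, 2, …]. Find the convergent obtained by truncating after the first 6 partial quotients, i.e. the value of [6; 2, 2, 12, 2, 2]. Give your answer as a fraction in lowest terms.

a_0 = 6: 6/1
a_1 = 2: 13/2
a_2 = 2: 32/5
a_3 = 12: 397/62
a_4 = 2: 826/129
a_5 = 2: 2049/320

2049/320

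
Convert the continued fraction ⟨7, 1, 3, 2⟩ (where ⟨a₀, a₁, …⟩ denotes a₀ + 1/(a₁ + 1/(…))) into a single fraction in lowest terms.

Build up convergents one term at a time:
a_0 = 7: 7/1
a_1 = 1: 8/1
a_2 = 3: 31/4
a_3 = 2: 70/9

70/9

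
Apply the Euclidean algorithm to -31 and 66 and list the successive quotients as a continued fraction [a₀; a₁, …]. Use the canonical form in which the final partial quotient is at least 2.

[-1; 1, 1, 7, 1, 3]

Apply division with remainder until the remainder is 0:
-31 = -1·66 + 35, so a_0 = -1
66 = 1·35 + 31, so a_1 = 1
35 = 1·31 + 4, so a_2 = 1
31 = 7·4 + 3, so a_3 = 7
4 = 1·3 + 1, so a_4 = 1
3 = 3·1 + 0, so a_5 = 3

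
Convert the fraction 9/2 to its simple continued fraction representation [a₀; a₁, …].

[4; 2]

9 ÷ 2 → quotient 4, remainder 1
2 ÷ 1 → quotient 2, remainder 0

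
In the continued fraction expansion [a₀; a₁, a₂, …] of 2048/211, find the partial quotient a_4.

Apply division with remainder until the remainder is 0:
⌊2048/211⌋ = 9, remainder 149
⌊211/149⌋ = 1, remainder 62
⌊149/62⌋ = 2, remainder 25
⌊62/25⌋ = 2, remainder 12
⌊25/12⌋ = 2, remainder 1

2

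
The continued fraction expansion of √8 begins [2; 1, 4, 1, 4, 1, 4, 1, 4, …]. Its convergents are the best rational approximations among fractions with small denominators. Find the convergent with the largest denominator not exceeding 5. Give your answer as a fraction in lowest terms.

List convergents until the denominator exceeds the bound:
a_0 = 2: 2/1  (≤ bound)
a_1 = 1: 3/1  (≤ bound)
a_2 = 4: 14/5  (≤ bound)
a_3 = 1: 17/6  (> 5, stop)

14/5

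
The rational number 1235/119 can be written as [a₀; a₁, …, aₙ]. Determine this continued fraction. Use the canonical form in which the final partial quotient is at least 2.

[10; 2, 1, 1, 1, 4, 3]

1235 ÷ 119 → quotient 10, remainder 45
119 ÷ 45 → quotient 2, remainder 29
45 ÷ 29 → quotient 1, remainder 16
29 ÷ 16 → quotient 1, remainder 13
16 ÷ 13 → quotient 1, remainder 3
13 ÷ 3 → quotient 4, remainder 1
3 ÷ 1 → quotient 3, remainder 0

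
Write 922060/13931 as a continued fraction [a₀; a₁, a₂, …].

⌊922060/13931⌋ = 66, remainder 2614
⌊13931/2614⌋ = 5, remainder 861
⌊2614/861⌋ = 3, remainder 31
⌊861/31⌋ = 27, remainder 24
⌊31/24⌋ = 1, remainder 7
⌊24/7⌋ = 3, remainder 3
⌊7/3⌋ = 2, remainder 1
⌊3/1⌋ = 3, remainder 0

[66; 5, 3, 27, 1, 3, 2, 3]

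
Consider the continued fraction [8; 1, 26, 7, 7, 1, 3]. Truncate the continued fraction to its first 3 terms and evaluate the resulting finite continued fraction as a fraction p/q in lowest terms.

242/27

a_0 = 8: 8/1
a_1 = 1: 9/1
a_2 = 26: 242/27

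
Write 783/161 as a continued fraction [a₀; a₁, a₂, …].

783 ÷ 161 → quotient 4, remainder 139
161 ÷ 139 → quotient 1, remainder 22
139 ÷ 22 → quotient 6, remainder 7
22 ÷ 7 → quotient 3, remainder 1
7 ÷ 1 → quotient 7, remainder 0

[4; 1, 6, 3, 7]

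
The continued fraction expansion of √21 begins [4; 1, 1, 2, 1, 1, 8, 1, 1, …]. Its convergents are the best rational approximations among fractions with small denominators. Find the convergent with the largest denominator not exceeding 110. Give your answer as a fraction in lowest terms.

List convergents until the denominator exceeds the bound:
a_0 = 4: 4/1  (≤ bound)
a_1 = 1: 5/1  (≤ bound)
a_2 = 1: 9/2  (≤ bound)
a_3 = 2: 23/5  (≤ bound)
a_4 = 1: 32/7  (≤ bound)
a_5 = 1: 55/12  (≤ bound)
a_6 = 8: 472/103  (≤ bound)
a_7 = 1: 527/115  (> 110, stop)

472/103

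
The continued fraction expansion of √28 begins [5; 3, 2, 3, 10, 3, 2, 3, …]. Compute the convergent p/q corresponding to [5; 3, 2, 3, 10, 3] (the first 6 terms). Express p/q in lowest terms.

Collapse the nested fraction from the inside out:
Start with 3.
10 + 1/(3/1) = 10 + 1/3 = 31/3
3 + 1/(31/3) = 3 + 3/31 = 96/31
2 + 1/(96/31) = 2 + 31/96 = 223/96
3 + 1/(223/96) = 3 + 96/223 = 765/223
5 + 1/(765/223) = 5 + 223/765 = 4048/765

4048/765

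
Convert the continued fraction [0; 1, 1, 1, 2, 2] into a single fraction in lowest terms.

12/19

Start with 2.
2 + 1/(2/1) = 2 + 1/2 = 5/2
1 + 1/(5/2) = 1 + 2/5 = 7/5
1 + 1/(7/5) = 1 + 5/7 = 12/7
1 + 1/(12/7) = 1 + 7/12 = 19/12
0 + 1/(19/12) = 0 + 12/19 = 12/19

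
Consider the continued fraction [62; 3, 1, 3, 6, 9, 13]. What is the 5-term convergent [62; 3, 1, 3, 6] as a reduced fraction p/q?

Start with 6.
3 + 1/(6/1) = 3 + 1/6 = 19/6
1 + 1/(19/6) = 1 + 6/19 = 25/19
3 + 1/(25/19) = 3 + 19/25 = 94/25
62 + 1/(94/25) = 62 + 25/94 = 5853/94

5853/94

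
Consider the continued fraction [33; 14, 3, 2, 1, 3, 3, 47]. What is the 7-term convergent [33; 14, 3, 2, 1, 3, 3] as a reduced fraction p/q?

Start with 3.
3 + 1/(3/1) = 3 + 1/3 = 10/3
1 + 1/(10/3) = 1 + 3/10 = 13/10
2 + 1/(13/10) = 2 + 10/13 = 36/13
3 + 1/(36/13) = 3 + 13/36 = 121/36
14 + 1/(121/36) = 14 + 36/121 = 1730/121
33 + 1/(1730/121) = 33 + 121/1730 = 57211/1730

57211/1730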